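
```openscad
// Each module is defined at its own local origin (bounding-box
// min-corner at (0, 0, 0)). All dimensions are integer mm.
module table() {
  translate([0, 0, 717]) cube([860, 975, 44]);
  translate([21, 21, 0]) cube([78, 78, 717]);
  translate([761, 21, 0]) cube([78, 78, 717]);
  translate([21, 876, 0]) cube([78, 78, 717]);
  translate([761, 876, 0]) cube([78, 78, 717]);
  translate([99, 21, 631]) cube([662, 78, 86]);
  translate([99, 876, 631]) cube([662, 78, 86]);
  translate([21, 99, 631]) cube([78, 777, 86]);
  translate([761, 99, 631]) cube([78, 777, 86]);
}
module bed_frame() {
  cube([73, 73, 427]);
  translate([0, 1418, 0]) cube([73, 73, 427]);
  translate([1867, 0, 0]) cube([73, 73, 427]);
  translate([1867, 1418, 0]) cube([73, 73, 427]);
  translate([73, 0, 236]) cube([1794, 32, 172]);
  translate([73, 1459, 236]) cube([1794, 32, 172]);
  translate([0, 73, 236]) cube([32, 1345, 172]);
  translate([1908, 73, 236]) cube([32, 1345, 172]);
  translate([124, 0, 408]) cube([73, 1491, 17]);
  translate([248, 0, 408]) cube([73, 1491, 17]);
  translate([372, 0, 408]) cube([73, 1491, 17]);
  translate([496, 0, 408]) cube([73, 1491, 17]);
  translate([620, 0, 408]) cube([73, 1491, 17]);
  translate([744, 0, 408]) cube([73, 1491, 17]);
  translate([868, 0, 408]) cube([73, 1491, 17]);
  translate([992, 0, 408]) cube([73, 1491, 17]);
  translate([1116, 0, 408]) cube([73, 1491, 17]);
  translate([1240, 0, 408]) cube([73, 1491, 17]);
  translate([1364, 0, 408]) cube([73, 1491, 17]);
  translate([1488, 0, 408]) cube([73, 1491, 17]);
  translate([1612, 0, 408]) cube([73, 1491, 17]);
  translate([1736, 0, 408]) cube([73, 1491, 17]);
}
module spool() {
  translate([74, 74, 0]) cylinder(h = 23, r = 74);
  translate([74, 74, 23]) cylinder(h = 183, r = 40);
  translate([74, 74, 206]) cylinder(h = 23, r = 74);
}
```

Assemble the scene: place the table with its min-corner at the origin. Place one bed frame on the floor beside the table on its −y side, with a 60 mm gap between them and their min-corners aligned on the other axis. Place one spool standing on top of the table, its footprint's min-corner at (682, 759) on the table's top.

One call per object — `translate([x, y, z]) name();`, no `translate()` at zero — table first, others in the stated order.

table();
translate([0, -1551, 0]) bed_frame();
translate([682, 759, 761]) spool();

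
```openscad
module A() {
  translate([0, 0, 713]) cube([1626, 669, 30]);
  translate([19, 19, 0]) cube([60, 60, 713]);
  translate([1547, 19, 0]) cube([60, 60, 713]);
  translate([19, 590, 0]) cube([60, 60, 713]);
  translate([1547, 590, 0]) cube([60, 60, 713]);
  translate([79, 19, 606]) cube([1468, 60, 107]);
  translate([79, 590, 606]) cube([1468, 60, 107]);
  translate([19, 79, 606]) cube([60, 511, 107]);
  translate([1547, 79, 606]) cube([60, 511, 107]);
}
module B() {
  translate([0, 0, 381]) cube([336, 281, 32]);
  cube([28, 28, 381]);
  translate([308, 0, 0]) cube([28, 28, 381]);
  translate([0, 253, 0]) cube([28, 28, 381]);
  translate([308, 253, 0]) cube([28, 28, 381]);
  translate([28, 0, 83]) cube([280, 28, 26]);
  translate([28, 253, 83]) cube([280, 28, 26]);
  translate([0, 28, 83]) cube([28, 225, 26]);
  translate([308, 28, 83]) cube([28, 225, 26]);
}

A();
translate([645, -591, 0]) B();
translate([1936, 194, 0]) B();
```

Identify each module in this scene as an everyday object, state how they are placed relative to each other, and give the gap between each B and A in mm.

Each stool's nearest face is 310 mm from the table's bounding box.

A is a table. B is a stool. Two stools sit around the table at the −y, +x sides. The gap between each stool and the table is 310 mm.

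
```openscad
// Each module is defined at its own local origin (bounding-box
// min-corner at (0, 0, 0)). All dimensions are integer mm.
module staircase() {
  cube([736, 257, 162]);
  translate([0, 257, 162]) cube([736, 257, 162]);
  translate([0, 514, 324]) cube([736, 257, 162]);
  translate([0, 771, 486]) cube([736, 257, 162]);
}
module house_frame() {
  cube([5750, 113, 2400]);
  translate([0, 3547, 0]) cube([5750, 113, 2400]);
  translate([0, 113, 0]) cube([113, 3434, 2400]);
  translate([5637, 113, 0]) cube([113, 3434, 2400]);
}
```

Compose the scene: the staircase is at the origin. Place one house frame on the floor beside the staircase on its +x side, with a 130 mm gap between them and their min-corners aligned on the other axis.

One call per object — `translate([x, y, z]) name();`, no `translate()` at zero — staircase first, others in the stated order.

staircase();
translate([866, 0, 0]) house_frame();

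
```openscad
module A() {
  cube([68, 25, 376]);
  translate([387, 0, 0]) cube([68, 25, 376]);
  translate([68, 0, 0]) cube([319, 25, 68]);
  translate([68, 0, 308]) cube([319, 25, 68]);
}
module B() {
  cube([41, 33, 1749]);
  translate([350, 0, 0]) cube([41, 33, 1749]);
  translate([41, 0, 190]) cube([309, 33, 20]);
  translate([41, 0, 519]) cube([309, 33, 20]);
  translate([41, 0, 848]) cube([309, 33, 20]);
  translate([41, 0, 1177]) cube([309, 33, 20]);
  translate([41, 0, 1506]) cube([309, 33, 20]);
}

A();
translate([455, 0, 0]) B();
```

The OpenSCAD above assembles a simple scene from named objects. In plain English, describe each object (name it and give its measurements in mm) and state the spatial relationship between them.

A is a picture frame with a 319×240 mm rectangular opening (x by z) and a uniform 68 mm border on every side. Frame depth is 25 mm along y. It is built from two vertical stiles running the full outside height and two horizontal rails spanning the gap between the stiles.

B is a wooden ladder with two side rails of 41×33 mm section and 1749 mm height, set 391 mm apart overall. Between them run 5 rectangular rungs (33 mm deep, 20 mm thick), front faces flush with the rails' −y face. The bottom of the first rung is 190 mm above the floor and each subsequent rung is 329 mm higher than the one below.

The ladder is against the picture frame's +x side, with their −y faces flush.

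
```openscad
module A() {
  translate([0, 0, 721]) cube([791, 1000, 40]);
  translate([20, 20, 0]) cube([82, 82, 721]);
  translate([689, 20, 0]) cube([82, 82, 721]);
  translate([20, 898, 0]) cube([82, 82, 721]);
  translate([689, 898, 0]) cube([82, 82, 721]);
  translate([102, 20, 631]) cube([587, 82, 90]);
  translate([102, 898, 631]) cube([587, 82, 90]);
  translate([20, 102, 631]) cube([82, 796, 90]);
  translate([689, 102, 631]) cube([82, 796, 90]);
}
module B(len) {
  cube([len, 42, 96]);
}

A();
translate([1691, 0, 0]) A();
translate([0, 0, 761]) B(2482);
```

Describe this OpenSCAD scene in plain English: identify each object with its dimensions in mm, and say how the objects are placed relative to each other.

A is a rectangular dining table. The top is 791×1000×40 mm with its upper surface at z = 761 mm. It stands on four 82×82 mm square legs, each inset 20 mm from the nearest pair of top edges, running from the floor to the underside of the top. Four apron rails, 82 mm thick and 90 mm tall, run between adjacent legs with their top edges flush with the underside of the top and their outer faces flush with the legs' outer faces.

B is a rectangular beam 2482 mm long (x), 42 mm deep (y), 96 mm thick (z).

The beam spans the tops of two tables placed 900 mm apart, resting at z = 761 mm.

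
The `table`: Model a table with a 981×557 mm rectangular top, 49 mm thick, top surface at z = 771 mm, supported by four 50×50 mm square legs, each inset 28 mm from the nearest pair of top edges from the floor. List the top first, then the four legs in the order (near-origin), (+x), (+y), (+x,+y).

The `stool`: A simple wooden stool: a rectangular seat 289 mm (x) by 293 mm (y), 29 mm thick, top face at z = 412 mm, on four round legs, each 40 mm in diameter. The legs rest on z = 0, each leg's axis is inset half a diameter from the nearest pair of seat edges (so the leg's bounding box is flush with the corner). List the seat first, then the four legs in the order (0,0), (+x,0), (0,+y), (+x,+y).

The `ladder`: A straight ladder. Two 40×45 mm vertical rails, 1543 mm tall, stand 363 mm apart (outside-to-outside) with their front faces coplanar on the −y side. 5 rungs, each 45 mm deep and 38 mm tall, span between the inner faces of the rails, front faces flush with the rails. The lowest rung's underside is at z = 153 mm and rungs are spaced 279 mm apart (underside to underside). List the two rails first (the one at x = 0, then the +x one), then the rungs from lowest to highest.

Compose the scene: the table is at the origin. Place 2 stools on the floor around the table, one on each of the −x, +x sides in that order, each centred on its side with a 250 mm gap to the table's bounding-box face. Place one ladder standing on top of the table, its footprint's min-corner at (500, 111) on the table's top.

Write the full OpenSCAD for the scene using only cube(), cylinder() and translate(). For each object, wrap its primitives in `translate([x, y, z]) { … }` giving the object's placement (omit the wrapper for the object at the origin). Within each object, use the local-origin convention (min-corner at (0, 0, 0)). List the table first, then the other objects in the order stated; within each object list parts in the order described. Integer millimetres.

translate([0, 0, 722]) cube([981, 557, 49]);
translate([28, 28, 0]) cube([50, 50, 722]);
translate([903, 28, 0]) cube([50, 50, 722]);
translate([28, 479, 0]) cube([50, 50, 722]);
translate([903, 479, 0]) cube([50, 50, 722]);
translate([-539, 132, 0]) {
  translate([0, 0, 383]) cube([289, 293, 29]);
  translate([20, 20, 0]) cylinder(h = 383, r = 20);
  translate([269, 20, 0]) cylinder(h = 383, r = 20);
  translate([20, 273, 0]) cylinder(h = 383, r = 20);
  translate([269, 273, 0]) cylinder(h = 383, r = 20);
}
translate([1231, 132, 0]) {
  translate([0, 0, 383]) cube([289, 293, 29]);
  translate([20, 20, 0]) cylinder(h = 383, r = 20);
  translate([269, 20, 0]) cylinder(h = 383, r = 20);
  translate([20, 273, 0]) cylinder(h = 383, r = 20);
  translate([269, 273, 0]) cylinder(h = 383, r = 20);
}
translate([500, 111, 771]) {
  cube([40, 45, 1543]);
  translate([323, 0, 0]) cube([40, 45, 1543]);
  translate([40, 0, 153]) cube([283, 45, 38]);
  translate([40, 0, 432]) cube([283, 45, 38]);
  translate([40, 0, 711]) cube([283, 45, 38]);
  translate([40, 0, 990]) cube([283, 45, 38]);
  translate([40, 0, 1269]) cube([283, 45, 38]);
}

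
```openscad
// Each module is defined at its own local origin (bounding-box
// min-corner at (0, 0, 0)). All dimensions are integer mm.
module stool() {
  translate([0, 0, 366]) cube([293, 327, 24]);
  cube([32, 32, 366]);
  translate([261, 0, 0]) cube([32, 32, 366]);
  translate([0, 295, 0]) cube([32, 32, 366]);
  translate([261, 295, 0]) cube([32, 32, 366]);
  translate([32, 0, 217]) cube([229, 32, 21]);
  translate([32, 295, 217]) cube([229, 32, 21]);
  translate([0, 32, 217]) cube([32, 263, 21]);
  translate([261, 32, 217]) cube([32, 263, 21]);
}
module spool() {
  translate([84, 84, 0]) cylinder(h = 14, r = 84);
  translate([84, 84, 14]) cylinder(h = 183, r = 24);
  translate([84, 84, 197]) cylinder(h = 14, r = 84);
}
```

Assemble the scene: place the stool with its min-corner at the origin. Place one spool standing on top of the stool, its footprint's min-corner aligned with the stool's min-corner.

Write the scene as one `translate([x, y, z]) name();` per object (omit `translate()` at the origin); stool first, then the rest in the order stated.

stool();
translate([0, 0, 390]) spool();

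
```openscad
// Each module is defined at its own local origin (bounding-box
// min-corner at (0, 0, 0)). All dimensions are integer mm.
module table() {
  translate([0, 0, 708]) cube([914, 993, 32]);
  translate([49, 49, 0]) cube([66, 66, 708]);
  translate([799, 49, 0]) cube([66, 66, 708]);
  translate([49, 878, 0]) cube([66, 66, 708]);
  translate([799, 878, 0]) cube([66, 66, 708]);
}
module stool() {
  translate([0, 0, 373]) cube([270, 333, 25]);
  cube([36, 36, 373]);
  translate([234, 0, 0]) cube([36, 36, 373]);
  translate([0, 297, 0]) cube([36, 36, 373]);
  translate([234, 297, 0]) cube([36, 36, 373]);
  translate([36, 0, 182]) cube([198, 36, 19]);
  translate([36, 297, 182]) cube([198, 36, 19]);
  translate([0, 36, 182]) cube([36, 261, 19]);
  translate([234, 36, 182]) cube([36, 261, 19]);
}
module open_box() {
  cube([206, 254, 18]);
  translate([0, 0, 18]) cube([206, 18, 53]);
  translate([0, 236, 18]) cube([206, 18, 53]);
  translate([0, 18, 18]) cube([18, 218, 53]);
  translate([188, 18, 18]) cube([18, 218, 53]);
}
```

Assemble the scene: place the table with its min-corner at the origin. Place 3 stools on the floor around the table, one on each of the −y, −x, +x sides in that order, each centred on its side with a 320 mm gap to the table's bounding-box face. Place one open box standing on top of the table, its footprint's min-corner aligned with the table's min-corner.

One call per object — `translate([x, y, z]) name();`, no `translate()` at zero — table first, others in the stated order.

table();
translate([322, -653, 0]) stool();
translate([-590, 330, 0]) stool();
translate([1234, 330, 0]) stool();
translate([0, 0, 740]) open_box();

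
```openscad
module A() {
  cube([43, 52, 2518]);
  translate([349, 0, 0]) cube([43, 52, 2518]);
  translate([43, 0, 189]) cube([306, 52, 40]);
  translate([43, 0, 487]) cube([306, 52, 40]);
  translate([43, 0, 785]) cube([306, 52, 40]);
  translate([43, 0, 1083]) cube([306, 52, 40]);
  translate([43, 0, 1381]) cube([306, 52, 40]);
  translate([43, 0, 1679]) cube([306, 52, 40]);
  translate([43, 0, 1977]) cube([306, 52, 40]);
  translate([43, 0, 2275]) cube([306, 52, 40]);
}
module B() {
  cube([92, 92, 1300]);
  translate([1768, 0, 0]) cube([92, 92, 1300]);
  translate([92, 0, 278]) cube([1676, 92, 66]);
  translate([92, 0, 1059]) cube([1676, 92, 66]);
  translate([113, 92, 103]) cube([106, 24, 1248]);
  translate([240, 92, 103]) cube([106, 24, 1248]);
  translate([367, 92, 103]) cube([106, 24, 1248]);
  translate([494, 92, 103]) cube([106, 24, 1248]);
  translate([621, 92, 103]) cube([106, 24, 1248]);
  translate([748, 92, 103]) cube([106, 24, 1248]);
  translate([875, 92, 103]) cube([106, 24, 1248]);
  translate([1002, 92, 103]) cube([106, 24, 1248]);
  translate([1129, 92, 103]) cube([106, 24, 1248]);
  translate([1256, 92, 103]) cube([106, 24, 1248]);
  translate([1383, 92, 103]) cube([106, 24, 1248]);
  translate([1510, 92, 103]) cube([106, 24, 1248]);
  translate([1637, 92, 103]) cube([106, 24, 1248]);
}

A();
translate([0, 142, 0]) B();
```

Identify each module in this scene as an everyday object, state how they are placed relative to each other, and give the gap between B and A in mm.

A is a ladder. B is a fence section. The fence section is on the floor beside the ladder on its +y side. The gap between the fence section and the ladder is 90 mm.

The fence section's nearest face is 90 mm from the ladder's +y face.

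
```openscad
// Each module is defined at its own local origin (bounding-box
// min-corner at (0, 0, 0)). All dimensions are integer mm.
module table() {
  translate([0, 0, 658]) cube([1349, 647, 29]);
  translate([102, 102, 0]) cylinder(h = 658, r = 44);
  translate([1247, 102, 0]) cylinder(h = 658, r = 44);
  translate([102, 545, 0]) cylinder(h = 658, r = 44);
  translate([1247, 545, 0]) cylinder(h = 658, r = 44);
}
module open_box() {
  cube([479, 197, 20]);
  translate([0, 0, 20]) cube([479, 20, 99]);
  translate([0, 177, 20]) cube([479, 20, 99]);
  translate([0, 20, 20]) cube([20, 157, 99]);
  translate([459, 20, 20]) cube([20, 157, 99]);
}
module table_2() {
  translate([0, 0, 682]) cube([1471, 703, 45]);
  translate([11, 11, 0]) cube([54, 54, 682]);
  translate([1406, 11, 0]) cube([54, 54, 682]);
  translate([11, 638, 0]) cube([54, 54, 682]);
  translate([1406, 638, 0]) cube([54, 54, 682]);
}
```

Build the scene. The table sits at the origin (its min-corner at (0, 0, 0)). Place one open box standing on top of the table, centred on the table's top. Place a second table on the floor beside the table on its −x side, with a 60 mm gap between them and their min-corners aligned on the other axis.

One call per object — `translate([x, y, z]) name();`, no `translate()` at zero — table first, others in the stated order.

table();
translate([435, 225, 687]) open_box();
translate([-1531, 0, 0]) table_2();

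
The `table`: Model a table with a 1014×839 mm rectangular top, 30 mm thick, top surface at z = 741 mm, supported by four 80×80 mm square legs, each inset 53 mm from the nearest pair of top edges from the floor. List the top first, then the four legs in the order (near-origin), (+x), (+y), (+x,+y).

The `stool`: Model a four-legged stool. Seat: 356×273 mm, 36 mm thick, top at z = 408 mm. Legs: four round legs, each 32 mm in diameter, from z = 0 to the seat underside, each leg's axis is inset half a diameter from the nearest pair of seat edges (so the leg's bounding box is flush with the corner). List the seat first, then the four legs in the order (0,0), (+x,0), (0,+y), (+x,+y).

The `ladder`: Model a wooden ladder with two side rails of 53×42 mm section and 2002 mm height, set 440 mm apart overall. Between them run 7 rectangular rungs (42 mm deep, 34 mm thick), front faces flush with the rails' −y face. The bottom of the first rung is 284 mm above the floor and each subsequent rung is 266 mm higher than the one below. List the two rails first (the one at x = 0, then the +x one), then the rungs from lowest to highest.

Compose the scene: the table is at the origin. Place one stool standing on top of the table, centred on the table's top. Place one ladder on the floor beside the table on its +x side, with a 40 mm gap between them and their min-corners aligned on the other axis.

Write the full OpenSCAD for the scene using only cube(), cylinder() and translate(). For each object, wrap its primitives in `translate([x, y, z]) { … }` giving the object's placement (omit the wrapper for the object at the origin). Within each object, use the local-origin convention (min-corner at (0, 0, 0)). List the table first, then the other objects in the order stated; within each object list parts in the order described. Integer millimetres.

translate([0, 0, 711]) cube([1014, 839, 30]);
translate([53, 53, 0]) cube([80, 80, 711]);
translate([881, 53, 0]) cube([80, 80, 711]);
translate([53, 706, 0]) cube([80, 80, 711]);
translate([881, 706, 0]) cube([80, 80, 711]);
translate([329, 283, 741]) {
  translate([0, 0, 372]) cube([356, 273, 36]);
  translate([16, 16, 0]) cylinder(h = 372, r = 16);
  translate([340, 16, 0]) cylinder(h = 372, r = 16);
  translate([16, 257, 0]) cylinder(h = 372, r = 16);
  translate([340, 257, 0]) cylinder(h = 372, r = 16);
}
translate([1054, 0, 0]) {
  cube([53, 42, 2002]);
  translate([387, 0, 0]) cube([53, 42, 2002]);
  translate([53, 0, 284]) cube([334, 42, 34]);
  translate([53, 0, 550]) cube([334, 42, 34]);
  translate([53, 0, 816]) cube([334, 42, 34]);
  translate([53, 0, 1082]) cube([334, 42, 34]);
  translate([53, 0, 1348]) cube([334, 42, 34]);
  translate([53, 0, 1614]) cube([334, 42, 34]);
  translate([53, 0, 1880]) cube([334, 42, 34]);
}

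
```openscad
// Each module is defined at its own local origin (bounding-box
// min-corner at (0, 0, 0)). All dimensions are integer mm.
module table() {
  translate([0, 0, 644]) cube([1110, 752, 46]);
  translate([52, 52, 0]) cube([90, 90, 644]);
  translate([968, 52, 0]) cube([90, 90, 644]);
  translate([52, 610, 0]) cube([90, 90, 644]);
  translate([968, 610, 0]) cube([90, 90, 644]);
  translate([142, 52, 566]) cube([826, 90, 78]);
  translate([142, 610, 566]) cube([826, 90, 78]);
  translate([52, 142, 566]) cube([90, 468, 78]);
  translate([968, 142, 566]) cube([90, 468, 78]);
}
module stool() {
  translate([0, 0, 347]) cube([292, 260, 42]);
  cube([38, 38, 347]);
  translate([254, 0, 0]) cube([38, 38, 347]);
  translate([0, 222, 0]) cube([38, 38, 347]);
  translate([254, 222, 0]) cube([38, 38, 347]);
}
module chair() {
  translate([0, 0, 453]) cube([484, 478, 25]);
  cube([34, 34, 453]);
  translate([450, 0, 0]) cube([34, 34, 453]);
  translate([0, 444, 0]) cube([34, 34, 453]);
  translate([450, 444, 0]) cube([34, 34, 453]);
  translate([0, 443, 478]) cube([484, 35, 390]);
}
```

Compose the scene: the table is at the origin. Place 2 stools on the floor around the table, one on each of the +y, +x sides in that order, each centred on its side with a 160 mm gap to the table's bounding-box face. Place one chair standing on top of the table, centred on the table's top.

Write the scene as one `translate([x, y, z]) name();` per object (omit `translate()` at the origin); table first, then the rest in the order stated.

table();
translate([409, 912, 0]) stool();
translate([1270, 246, 0]) stool();
translate([313, 137, 690]) chair();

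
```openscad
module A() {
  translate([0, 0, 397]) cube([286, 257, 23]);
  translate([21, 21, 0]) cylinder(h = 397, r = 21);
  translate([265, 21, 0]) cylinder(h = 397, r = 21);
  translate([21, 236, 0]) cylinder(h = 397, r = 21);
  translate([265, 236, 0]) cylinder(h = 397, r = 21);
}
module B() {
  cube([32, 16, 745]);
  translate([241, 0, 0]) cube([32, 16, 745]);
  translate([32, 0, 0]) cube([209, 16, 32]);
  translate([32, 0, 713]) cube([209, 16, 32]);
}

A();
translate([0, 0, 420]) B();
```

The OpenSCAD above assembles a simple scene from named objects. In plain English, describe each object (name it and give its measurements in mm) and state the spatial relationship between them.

A is a simple wooden stool: a rectangular seat 286 mm (x) by 257 mm (y), 23 mm thick, top face at z = 420 mm, on four round legs, each 42 mm in diameter. The legs rest on z = 0, each leg's axis is inset half a diameter from the nearest pair of seat edges (so the leg's bounding box is flush with the corner).

B is a picture frame with a 209×681 mm rectangular opening (x by z) and a uniform 32 mm border on every side. Frame depth is 16 mm along y. It is built from two vertical stiles running the full outside height and two horizontal rails spanning the gap between the stiles.

The picture frame is on top of the stool.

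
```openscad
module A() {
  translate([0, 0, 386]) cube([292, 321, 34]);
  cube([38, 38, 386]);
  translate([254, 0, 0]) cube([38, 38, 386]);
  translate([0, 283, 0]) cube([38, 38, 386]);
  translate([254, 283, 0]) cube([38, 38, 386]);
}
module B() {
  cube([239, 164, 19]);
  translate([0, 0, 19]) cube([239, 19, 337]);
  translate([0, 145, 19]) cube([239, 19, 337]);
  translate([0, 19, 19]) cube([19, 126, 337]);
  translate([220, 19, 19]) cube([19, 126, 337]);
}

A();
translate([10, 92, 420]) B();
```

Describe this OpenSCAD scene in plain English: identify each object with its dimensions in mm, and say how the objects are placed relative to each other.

A is a four-legged stool. The seat is a 292×321×34 mm slab whose top surface is at z = 420 mm; four square legs, each 38×38 mm in cross-section, run from the floor (z = 0) to the underside of the seat, each flush with a corner of the seat.

B is an open-topped rectangular box: outside dimensions 239×164×356 mm, with a uniform wall and base thickness of 19 mm. The base is a full 239×164 slab on the floor; four walls sit on top of the base. The front and back walls (the −y and +y sides) span the full width; the two side walls fit between them.

The open box is on top of the stool.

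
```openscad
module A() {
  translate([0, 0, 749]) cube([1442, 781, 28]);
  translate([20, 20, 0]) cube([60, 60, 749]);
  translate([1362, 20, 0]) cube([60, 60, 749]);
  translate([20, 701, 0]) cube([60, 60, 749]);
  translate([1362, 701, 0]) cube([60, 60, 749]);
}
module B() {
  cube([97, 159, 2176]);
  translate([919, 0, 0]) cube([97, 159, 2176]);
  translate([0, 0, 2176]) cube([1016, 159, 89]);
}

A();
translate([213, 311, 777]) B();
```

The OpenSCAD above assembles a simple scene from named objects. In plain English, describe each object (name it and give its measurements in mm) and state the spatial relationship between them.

A is a rectangular dining table. The top is 1442×781×28 mm with its upper surface at z = 777 mm. It stands on four 60×60 mm square legs, each inset 20 mm from the nearest pair of top edges, running from the floor to the underside of the top.

B is a door frame. The clear opening is 822 mm wide and 2176 mm high. Two 97 mm wide jambs, 159 mm deep, stand either side of the opening from the floor to the top of the opening. A 89 mm thick head sits across the top of both jambs, spanning the full outside width of the frame.

The door frame is on top of the table, centred.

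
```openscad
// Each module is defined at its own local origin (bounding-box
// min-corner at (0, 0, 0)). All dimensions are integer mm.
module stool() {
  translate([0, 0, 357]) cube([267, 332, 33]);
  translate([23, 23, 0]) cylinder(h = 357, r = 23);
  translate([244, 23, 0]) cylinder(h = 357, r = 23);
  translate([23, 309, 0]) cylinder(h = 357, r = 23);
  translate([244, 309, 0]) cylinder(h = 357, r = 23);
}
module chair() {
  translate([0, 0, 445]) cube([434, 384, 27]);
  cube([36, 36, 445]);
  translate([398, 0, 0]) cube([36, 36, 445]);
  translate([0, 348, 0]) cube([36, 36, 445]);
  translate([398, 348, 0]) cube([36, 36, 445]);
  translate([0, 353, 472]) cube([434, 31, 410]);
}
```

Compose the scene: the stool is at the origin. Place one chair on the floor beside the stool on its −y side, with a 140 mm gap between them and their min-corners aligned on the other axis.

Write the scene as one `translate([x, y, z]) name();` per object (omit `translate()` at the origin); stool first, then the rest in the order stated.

stool();
translate([0, -524, 0]) chair();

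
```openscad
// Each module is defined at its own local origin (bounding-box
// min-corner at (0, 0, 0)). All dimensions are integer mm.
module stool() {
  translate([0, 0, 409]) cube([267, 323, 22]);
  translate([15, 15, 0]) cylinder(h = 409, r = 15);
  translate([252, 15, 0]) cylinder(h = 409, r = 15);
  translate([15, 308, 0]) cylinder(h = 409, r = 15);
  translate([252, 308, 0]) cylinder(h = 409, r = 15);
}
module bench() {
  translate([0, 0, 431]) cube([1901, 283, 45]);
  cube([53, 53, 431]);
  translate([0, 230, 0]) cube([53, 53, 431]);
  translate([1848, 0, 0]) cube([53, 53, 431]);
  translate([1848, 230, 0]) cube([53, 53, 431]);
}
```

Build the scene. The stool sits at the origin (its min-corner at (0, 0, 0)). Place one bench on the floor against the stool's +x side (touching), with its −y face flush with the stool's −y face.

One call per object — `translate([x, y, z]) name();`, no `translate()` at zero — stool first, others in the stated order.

stool();
translate([267, 0, 0]) bench();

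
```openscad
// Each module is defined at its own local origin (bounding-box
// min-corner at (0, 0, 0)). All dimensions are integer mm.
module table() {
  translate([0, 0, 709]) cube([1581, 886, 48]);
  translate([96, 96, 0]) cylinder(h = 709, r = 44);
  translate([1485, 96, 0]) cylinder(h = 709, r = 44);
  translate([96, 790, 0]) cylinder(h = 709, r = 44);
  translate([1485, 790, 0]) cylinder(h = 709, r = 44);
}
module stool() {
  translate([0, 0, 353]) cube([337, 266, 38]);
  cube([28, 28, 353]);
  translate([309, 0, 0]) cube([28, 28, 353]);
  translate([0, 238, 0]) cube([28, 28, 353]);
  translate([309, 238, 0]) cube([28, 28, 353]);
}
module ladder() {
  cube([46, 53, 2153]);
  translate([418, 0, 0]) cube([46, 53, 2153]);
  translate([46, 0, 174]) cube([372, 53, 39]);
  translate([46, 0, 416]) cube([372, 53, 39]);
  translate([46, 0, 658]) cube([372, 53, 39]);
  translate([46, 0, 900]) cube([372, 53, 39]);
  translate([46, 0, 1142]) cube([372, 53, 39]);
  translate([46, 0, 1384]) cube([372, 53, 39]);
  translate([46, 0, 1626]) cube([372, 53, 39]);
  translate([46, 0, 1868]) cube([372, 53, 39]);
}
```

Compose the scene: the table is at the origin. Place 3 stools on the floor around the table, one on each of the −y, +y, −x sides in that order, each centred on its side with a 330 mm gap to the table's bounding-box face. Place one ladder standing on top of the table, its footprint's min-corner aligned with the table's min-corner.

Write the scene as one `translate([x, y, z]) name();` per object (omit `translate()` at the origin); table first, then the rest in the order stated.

table();
translate([622, -596, 0]) stool();
translate([622, 1216, 0]) stool();
translate([-667, 310, 0]) stool();
translate([0, 0, 757]) ladder();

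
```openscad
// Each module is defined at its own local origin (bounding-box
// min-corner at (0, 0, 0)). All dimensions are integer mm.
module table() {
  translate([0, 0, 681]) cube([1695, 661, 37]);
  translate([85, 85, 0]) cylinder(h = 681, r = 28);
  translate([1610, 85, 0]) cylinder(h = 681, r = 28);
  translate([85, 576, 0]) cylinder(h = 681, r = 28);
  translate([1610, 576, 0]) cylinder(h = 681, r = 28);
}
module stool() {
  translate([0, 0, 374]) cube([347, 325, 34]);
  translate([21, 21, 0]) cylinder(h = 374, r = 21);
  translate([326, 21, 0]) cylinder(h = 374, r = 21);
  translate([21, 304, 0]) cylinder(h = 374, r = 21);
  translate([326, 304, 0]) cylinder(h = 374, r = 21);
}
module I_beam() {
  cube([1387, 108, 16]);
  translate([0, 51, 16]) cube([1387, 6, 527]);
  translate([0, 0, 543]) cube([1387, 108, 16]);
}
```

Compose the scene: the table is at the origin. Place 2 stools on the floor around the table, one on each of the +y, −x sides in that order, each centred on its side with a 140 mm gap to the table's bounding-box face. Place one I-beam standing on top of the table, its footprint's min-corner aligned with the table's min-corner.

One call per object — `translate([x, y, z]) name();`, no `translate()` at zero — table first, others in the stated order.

table();
translate([674, 801, 0]) stool();
translate([-487, 168, 0]) stool();
translate([0, 0, 718]) I_beam();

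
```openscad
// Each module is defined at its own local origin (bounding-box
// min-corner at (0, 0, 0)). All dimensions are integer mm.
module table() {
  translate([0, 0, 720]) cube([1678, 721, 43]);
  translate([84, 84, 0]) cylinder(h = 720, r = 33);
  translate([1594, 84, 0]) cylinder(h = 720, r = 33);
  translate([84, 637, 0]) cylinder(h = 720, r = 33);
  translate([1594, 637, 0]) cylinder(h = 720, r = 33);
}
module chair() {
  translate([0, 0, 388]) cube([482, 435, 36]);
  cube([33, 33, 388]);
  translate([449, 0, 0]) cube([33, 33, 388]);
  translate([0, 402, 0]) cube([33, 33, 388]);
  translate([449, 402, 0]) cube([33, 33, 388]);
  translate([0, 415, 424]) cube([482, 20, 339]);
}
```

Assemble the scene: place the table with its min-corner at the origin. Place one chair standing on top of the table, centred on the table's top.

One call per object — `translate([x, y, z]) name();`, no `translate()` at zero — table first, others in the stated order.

table();
translate([598, 143, 763]) chair();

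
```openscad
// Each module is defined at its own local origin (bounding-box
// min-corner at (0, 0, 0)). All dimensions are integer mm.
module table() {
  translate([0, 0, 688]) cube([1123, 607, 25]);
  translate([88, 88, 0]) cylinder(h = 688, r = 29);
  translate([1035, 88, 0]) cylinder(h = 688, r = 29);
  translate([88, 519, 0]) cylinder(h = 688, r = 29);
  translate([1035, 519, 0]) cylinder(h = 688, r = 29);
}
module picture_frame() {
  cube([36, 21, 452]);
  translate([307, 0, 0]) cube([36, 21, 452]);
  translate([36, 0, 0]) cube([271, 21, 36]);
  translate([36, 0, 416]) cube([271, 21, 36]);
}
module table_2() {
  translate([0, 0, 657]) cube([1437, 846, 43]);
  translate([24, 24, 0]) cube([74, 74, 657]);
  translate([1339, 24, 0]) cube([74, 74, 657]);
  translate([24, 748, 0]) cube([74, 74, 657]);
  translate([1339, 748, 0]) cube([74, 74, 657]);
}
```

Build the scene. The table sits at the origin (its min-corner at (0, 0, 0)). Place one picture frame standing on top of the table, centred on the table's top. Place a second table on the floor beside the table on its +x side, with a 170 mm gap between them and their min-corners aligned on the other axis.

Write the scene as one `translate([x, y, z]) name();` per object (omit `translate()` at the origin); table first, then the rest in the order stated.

table();
translate([390, 293, 713]) picture_frame();
translate([1293, 0, 0]) table_2();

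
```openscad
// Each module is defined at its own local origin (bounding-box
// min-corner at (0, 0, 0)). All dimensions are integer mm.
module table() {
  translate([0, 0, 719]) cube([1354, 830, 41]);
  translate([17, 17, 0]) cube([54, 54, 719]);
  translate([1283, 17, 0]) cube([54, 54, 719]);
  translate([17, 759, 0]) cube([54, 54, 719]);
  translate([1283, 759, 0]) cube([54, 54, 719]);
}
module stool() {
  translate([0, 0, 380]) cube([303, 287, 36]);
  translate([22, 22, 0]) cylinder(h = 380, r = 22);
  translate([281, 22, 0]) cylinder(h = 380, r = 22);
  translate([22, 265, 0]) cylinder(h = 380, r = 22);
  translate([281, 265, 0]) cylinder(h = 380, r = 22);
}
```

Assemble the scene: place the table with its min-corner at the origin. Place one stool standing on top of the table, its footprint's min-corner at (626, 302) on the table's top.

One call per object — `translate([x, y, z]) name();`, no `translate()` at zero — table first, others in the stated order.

table();
translate([626, 302, 760]) stool();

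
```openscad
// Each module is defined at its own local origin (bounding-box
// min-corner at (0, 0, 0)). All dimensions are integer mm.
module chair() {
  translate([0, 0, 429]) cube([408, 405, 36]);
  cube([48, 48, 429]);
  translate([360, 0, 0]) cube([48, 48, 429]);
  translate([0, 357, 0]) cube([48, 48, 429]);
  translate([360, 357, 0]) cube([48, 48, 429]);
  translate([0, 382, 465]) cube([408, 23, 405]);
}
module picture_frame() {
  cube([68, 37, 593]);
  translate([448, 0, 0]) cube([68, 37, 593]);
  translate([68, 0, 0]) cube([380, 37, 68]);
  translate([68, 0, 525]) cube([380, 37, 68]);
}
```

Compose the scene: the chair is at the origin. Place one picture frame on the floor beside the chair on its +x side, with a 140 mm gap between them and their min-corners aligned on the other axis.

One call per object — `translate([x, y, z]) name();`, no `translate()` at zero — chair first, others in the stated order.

chair();
translate([548, 0, 0]) picture_frame();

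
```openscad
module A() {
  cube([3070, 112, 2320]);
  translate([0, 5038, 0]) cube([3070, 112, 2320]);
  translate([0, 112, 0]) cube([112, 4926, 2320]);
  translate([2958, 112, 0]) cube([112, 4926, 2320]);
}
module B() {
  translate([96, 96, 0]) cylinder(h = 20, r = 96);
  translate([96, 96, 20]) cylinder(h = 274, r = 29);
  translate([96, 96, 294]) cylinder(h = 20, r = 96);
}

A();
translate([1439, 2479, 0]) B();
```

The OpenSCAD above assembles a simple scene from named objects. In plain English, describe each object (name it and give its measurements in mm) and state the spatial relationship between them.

A is a box-shaped house frame (walls only): outside footprint 3070×5150 mm, wall height 2320 mm, wall thickness 112 mm. The two y-facing walls run the full x-width; the two x-facing walls fit between the inner faces of the y-facing walls.

B is a spool: two coaxial disc flanges of radius 96 mm and thickness 20 mm, joined by a core cylinder of radius 29 mm and height 274 mm. The lower flange rests on z = 0 and the three cylinders share a vertical axis.

The spool sits inside the house frame, centred.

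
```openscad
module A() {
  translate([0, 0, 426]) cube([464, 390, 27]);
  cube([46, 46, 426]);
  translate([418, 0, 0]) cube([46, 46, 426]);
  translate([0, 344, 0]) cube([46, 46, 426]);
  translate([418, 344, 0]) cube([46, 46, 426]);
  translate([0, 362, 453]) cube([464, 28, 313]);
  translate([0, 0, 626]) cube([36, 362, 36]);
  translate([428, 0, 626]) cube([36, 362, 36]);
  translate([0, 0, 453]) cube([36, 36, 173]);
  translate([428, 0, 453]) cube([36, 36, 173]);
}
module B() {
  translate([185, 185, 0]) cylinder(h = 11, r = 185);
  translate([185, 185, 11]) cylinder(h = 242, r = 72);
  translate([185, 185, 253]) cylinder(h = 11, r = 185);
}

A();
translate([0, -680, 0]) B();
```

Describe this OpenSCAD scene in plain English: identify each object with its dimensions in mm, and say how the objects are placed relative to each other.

A is a chair: 464×390 mm seat, 27 mm thick, top at z = 453 mm, on four 46 mm square corner legs flush with the seat edges. A 28 mm thick backrest slab spans the full seat width, extending 313 mm above the seat top, its back face flush with the seat's +y edge. Two armrests of 36×36 mm section run along each side from the seat's front edge to the front of the backrest, top faces 209 mm above the seat top and outer faces flush with the seat's x-edges; a 36×36 mm post under the front of each armrest stands on the seat at the front corner.

B is a spool: two coaxial disc flanges of radius 185 mm and thickness 11 mm, joined by a core cylinder of radius 72 mm and height 242 mm. The lower flange rests on z = 0 and the three cylinders share a vertical axis.

The spool is on the floor beside the chair on its −y side.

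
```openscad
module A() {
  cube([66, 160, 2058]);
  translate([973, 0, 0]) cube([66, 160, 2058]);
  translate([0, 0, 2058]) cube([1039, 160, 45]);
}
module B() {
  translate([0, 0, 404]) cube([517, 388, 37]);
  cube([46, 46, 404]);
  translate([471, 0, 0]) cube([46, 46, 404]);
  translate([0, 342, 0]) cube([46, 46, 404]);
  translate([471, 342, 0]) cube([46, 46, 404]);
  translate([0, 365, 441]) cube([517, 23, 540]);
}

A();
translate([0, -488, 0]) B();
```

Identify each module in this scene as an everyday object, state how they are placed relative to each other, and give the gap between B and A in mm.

The chair's nearest face is 100 mm from the door frame's −y face.

A is a door frame. B is a chair. The chair is on the floor beside the door frame on its −y side. The gap between the chair and the door frame is 100 mm.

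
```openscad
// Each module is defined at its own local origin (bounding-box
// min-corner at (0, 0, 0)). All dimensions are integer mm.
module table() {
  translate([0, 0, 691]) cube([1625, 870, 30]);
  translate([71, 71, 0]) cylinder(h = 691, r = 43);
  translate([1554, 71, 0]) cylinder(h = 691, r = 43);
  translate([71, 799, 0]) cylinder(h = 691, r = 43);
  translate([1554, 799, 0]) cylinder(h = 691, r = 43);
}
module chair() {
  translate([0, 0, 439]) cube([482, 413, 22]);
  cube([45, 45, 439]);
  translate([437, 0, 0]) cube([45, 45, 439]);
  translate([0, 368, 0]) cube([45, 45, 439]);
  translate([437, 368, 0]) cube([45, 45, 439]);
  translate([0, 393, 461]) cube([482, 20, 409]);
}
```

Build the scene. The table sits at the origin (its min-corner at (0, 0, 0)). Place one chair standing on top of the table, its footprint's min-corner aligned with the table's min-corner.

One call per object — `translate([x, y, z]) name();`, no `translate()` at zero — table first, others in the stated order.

table();
translate([0, 0, 721]) chair();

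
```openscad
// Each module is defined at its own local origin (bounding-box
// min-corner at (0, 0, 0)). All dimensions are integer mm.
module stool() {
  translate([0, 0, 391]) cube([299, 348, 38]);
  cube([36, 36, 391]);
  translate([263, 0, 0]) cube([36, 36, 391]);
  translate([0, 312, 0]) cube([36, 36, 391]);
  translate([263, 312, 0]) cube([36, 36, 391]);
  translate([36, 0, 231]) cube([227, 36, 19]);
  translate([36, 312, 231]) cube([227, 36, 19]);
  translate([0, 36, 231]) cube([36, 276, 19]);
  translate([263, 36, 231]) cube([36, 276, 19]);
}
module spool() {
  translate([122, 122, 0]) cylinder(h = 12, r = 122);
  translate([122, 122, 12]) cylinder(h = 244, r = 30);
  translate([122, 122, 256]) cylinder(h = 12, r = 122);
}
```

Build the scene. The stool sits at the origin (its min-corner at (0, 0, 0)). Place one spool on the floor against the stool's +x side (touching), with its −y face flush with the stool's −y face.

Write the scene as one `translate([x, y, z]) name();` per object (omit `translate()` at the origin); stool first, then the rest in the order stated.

stool();
translate([299, 0, 0]) spool();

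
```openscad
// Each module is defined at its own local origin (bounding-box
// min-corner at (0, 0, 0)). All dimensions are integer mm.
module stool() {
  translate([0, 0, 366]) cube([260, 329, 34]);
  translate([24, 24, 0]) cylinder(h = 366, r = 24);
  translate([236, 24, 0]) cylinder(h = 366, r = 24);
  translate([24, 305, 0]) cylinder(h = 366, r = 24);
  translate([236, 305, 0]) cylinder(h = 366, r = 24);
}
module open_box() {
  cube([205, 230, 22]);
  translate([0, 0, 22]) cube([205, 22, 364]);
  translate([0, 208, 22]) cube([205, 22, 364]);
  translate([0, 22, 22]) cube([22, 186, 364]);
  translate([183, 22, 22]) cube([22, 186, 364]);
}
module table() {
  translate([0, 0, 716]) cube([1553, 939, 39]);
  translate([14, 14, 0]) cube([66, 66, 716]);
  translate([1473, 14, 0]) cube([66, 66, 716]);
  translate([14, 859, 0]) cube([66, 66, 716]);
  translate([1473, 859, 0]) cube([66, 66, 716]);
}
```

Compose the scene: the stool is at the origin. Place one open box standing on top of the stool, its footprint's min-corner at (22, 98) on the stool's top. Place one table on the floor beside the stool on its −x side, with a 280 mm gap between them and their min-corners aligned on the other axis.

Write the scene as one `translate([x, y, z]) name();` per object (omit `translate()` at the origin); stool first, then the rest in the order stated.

stool();
translate([22, 98, 400]) open_box();
translate([-1833, 0, 0]) table();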